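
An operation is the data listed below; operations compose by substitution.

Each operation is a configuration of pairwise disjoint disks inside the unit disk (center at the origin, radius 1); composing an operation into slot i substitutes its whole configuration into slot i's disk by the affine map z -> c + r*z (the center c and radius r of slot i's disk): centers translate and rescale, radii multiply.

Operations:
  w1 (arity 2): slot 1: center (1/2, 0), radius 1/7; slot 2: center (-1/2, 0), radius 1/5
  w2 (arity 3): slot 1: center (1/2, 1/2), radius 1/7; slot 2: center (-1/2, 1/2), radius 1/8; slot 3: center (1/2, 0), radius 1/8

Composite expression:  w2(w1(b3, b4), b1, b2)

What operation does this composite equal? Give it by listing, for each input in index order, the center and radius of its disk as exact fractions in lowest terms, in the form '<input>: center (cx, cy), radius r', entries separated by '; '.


b1: center (-1/2, 1/2), radius 1/8; b2: center (1/2, 0), radius 1/8; b3: center (4/7, 1/2), radius 1/49; b4: center (3/7, 1/2), radius 1/35

Follow each b-input down from w2: c' goes to c + r*c', radius to r*r'.
tracing b3 down its 2-map path: center (4/7, 1/2), radius 1/49
tracing b4 down its 2-map path: center (3/7, 1/2), radius 1/35
tracing b1 down its 1-map path: center (-1/2, 1/2), radius 1/8
tracing b2 down its 1-map path: center (1/2, 0), radius 1/8


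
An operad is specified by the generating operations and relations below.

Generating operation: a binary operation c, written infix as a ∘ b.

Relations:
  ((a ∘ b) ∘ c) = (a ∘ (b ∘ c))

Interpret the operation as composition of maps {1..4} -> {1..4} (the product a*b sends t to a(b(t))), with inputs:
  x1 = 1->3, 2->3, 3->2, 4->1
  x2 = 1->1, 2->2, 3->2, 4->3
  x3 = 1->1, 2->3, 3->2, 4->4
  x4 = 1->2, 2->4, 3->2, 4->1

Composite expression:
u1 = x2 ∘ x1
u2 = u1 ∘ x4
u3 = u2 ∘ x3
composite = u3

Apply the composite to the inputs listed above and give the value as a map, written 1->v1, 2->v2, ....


(x2 ∘ x1) = 1->2, 2->2, 3->2, 4->1
((x2 ∘ x1) ∘ x4) = 1->2, 2->1, 3->2, 4->2
(((x2 ∘ x1) ∘ x4) ∘ x3) = 1->2, 2->2, 3->1, 4->2

1->2, 2->2, 3->1, 4->2


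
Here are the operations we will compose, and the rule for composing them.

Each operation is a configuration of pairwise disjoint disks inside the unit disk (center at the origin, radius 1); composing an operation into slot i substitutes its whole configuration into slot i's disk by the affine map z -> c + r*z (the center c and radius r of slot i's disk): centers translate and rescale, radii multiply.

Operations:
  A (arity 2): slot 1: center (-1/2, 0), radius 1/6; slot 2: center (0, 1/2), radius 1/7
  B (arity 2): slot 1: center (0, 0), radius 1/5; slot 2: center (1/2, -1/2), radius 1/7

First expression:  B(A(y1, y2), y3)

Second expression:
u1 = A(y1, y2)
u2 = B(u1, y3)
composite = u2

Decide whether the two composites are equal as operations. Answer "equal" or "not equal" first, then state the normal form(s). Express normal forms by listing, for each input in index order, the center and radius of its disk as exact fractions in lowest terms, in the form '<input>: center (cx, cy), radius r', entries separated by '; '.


equal; the common form is y1: center (-1/10, 0), radius 1/30; y2: center (0, 1/10), radius 1/35; y3: center (1/2, -1/2), radius 1/7

Normal form of the first expression: y1: center (-1/10, 0), radius 1/30; y2: center (0, 1/10), radius 1/35; y3: center (1/2, -1/2), radius 1/7
Normal form of the second expression: y1: center (-1/10, 0), radius 1/30; y2: center (0, 1/10), radius 1/35; y3: center (1/2, -1/2), radius 1/7
Same normal form: equal.


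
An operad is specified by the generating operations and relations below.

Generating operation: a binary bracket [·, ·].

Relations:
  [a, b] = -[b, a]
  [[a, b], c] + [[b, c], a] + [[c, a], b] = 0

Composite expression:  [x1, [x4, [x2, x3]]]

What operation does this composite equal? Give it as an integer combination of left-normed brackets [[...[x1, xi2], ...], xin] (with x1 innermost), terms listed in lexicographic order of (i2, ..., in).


-[[[x1, x2], x3], x4] + [[[x1, x3], x2], x4] + [[[x1, x4], x2], x3] - [[[x1, x4], x3], x2]

Skip Jacobi rewriting: expand, keep x1-initial words, read off terms.
Composite bracket: [x1, [x4, [x2, x3]]]
The bracket unfolds into 8 signed words via [a, b] = ab - ba (2^3 = 8).
Keep just the words that open with x1:
  the word x1x2x3x4 carries sign -1 and contributes -[[[x1, x2], x3], x4]
  the word x1x3x2x4 carries sign +1 and contributes +[[[x1, x3], x2], x4]
  the word x1x4x2x3 carries sign +1 and contributes +[[[x1, x4], x2], x3]
  the word x1x4x3x2 carries sign -1 and contributes -[[[x1, x4], x3], x2]


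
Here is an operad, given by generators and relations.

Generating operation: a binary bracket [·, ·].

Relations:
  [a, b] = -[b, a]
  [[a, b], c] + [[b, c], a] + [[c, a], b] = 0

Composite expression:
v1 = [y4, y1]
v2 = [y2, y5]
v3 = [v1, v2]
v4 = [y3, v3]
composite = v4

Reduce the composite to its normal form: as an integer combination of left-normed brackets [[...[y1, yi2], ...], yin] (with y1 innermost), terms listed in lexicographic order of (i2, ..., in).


[[[[y1, y4], y2], y5], y3] - [[[[y1, y4], y5], y2], y3]

Left-normed coefficients sit on the y1-initial expansion words.
Composite bracket: [y3, [[y4, y1], [y2, y5]]]
Under [a, b] = ab - ba we get 16 signed associative words (2^4 = 16).
Words beginning with y1 determine it all:
  the word y1y4y2y5y3 carries sign +1 and contributes +[[[[y1, y4], y2], y5], y3]
  the word y1y4y5y2y3 carries sign -1 and contributes -[[[[y1, y4], y5], y2], y3]


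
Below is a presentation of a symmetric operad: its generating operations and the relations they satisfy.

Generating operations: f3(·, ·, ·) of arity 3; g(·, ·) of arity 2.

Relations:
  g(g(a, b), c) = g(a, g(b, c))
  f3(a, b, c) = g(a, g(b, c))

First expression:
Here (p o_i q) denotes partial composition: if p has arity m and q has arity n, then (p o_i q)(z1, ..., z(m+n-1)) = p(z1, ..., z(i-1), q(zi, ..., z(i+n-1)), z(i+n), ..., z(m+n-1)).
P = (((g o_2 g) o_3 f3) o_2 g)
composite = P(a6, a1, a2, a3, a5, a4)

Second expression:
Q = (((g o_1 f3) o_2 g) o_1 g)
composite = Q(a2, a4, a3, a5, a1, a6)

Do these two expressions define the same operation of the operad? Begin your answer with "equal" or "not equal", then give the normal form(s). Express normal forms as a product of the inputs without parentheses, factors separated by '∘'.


The first expression reduces to a6 ∘ a1 ∘ a2 ∘ a3 ∘ a5 ∘ a4
The second expression reduces to a2 ∘ a4 ∘ a3 ∘ a5 ∘ a1 ∘ a6
Distinct normal forms: not equal.

not equal — first a6 ∘ a1 ∘ a2 ∘ a3 ∘ a5 ∘ a4, second a2 ∘ a4 ∘ a3 ∘ a5 ∘ a1 ∘ a6


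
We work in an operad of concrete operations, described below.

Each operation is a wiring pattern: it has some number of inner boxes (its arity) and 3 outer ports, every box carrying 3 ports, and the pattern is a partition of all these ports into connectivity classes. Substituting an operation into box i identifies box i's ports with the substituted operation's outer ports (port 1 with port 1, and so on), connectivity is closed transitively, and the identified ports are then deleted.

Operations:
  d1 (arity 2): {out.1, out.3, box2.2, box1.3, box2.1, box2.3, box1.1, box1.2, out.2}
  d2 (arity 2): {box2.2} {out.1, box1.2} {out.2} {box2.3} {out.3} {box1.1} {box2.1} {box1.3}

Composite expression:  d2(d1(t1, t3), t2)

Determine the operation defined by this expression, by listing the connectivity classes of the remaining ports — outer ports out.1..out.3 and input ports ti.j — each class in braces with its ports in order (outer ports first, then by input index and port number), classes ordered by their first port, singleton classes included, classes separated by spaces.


{out.1, t1.1, t1.2, t1.3, t3.1, t3.2, t3.3} {out.2} {out.3} {t2.1} {t2.2} {t2.3}

Reachability decides: close wires over d2-identified ports.
after d1, the pattern on (t1, t3) reads {out.1, out.2, out.3, t1.1, t1.2, t1.3, t3.1, t3.2, t3.3} (out.j = its outer ports)
after d2, the pattern on (t1, t3, t2) reads {out.1, t1.1, t1.2, t1.3, t3.1, t3.2, t3.3} {out.2} {out.3} {t2.1} {t2.2} {t2.3} (out.j = its outer ports)


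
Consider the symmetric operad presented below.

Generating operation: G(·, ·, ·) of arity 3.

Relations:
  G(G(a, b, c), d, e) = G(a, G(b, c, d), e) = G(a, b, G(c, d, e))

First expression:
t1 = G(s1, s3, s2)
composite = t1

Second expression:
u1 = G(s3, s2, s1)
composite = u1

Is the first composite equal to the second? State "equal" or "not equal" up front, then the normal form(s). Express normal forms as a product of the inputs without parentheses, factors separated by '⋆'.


not equal; the first gives s1 ⋆ s3 ⋆ s2 and the second s3 ⋆ s2 ⋆ s1

Reducing the first expression gives s1 ⋆ s3 ⋆ s2
Reducing the second expression gives s3 ⋆ s2 ⋆ s1
They disagree, so not equal.


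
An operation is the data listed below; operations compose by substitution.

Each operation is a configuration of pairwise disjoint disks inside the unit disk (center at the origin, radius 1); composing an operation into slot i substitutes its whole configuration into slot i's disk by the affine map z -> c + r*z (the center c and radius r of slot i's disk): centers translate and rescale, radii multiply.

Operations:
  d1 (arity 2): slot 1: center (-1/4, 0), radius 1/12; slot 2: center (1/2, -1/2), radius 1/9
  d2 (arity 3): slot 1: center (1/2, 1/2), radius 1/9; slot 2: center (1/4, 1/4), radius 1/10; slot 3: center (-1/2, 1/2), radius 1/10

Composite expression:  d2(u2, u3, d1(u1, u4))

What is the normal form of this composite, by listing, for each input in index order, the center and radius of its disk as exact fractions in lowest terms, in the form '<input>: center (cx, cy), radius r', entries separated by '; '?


u1: center (-21/40, 1/2), radius 1/120; u2: center (1/2, 1/2), radius 1/9; u3: center (1/4, 1/4), radius 1/10; u4: center (-9/20, 9/20), radius 1/90

Affine substitution under d2: radii multiply and u-centers shift.
input u2: applying the 1 nested substitution gives center (1/2, 1/2), radius 1/9
input u3: applying the 1 nested substitution gives center (1/4, 1/4), radius 1/10
input u1: applying the 2 nested substitutions gives center (-21/40, 1/2), radius 1/120
input u4: applying the 2 nested substitutions gives center (-9/20, 9/20), radius 1/90


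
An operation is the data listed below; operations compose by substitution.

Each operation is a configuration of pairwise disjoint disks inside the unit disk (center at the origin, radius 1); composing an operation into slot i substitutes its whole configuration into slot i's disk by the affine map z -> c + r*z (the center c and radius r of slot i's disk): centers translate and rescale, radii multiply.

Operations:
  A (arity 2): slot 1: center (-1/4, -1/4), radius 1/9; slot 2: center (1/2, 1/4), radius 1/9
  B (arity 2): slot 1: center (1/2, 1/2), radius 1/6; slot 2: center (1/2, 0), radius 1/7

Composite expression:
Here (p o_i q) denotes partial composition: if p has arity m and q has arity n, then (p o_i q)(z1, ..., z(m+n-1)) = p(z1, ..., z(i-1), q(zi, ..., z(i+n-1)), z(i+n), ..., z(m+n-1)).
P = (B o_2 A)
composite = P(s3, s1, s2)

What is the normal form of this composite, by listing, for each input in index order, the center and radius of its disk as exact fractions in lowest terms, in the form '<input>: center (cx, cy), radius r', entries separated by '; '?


Only the slot chain above each s matters under B; compose those maps.
input s3: applying the 1 nested substitution gives center (1/2, 1/2), radius 1/6
input s1: applying the 2 nested substitutions gives center (13/28, -1/28), radius 1/63
input s2: applying the 2 nested substitutions gives center (4/7, 1/28), radius 1/63

s1: center (13/28, -1/28), radius 1/63; s2: center (4/7, 1/28), radius 1/63; s3: center (1/2, 1/2), radius 1/6


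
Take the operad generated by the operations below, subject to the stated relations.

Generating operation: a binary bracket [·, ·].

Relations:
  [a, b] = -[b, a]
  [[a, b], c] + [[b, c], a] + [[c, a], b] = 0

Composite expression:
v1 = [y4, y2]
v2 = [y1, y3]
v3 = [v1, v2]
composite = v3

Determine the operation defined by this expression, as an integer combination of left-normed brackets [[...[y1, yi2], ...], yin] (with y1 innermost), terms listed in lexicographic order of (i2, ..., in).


[[[y1, y3], y2], y4] - [[[y1, y3], y4], y2]


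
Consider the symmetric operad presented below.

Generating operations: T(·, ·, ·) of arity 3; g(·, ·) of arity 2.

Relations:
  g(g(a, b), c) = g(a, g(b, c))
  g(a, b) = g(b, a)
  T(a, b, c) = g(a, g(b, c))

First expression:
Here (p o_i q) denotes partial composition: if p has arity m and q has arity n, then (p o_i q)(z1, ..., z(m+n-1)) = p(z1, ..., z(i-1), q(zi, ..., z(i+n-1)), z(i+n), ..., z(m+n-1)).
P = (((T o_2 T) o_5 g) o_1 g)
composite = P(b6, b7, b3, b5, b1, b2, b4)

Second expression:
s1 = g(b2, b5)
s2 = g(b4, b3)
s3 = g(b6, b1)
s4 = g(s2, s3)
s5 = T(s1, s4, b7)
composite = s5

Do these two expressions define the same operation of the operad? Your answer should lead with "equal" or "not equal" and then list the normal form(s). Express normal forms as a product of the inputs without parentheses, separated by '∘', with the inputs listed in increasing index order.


Reducing the first expression gives b1 ∘ b2 ∘ b3 ∘ b4 ∘ b5 ∘ b6 ∘ b7
Reducing the second expression gives b1 ∘ b2 ∘ b3 ∘ b4 ∘ b5 ∘ b6 ∘ b7
Both agree, so they are equal.

equal; the common form is b1 ∘ b2 ∘ b3 ∘ b4 ∘ b5 ∘ b6 ∘ b7


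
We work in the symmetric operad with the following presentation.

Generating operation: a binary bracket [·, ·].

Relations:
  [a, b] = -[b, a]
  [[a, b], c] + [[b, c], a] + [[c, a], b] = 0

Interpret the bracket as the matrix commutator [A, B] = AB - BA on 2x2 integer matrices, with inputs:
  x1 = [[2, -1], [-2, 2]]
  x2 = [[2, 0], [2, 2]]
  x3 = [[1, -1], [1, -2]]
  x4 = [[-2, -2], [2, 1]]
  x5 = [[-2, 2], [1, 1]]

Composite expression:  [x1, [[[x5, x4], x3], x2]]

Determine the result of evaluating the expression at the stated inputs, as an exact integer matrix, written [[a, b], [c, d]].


[[60, -192], [384, -60]]

[x5, x4] = [[6, 12], [3, -6]]
[[x5, x4], x3] = [[15, -48], [-3, -15]]
[[[x5, x4], x3], x2] = [[-96, 0], [-60, 96]]
[x1, [[[x5, x4], x3], x2]] = [[60, -192], [384, -60]]


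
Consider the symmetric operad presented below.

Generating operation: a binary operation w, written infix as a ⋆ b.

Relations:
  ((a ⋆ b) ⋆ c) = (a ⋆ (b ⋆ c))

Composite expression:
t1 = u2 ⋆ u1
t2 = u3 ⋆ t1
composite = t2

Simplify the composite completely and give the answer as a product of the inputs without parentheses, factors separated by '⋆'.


All parenthesizations of w agree; list the u-inputs left to right.
(u2 ⋆ u1) linearizes to u2 ⋆ u1
(u3 ⋆ (u2 ⋆ u1)) linearizes to u3 ⋆ u2 ⋆ u1

u3 ⋆ u2 ⋆ u1


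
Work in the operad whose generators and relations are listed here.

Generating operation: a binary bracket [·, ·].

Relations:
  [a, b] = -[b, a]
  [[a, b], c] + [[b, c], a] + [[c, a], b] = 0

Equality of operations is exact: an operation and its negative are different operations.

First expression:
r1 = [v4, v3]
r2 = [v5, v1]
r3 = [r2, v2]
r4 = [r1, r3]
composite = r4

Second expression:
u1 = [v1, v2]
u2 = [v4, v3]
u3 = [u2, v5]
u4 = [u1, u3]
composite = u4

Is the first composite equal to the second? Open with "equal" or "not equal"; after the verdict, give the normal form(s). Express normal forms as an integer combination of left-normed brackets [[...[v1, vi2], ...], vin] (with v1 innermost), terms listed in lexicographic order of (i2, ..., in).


not equal — first -[[[[v1, v5], v2], v3], v4] + [[[[v1, v5], v2], v4], v3], second -[[[[v1, v2], v3], v4], v5] + [[[[v1, v2], v4], v3], v5] + [[[[v1, v2], v5], v3], v4] - [[[[v1, v2], v5], v4], v3]

The first composite normalizes to -[[[[v1, v5], v2], v3], v4] + [[[[v1, v5], v2], v4], v3]
The second composite normalizes to -[[[[v1, v2], v3], v4], v5] + [[[[v1, v2], v4], v3], v5] + [[[[v1, v2], v5], v3], v4] - [[[[v1, v2], v5], v4], v3]
Different reductions; not equal.


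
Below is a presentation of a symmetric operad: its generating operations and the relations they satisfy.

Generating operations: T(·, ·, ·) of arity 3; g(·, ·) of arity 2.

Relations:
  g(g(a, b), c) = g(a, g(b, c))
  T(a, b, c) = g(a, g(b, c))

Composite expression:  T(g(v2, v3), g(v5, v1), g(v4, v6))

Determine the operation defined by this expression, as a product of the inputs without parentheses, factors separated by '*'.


v2 * v3 * v5 * v1 * v4 * v6

Every regrouping of T is equal, so read the v-inputs in written order.
g(v2, v3) spells out as v2 * v3
g(v5, v1) spells out as v5 * v1
g(v4, v6) spells out as v4 * v6
T(g(v2, v3), g(v5, v1), g(v4, v6)) spells out as v2 * v3 * v5 * v1 * v4 * v6


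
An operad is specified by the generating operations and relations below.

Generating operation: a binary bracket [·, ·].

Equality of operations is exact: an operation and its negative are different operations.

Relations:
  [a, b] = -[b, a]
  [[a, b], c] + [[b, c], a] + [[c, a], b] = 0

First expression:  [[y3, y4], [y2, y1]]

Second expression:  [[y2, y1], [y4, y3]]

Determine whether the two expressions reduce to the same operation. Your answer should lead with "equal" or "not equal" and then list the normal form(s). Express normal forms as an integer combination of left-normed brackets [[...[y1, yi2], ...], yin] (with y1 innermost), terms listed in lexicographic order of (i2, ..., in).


equal; the common form is [[[y1, y2], y3], y4] - [[[y1, y2], y4], y3]


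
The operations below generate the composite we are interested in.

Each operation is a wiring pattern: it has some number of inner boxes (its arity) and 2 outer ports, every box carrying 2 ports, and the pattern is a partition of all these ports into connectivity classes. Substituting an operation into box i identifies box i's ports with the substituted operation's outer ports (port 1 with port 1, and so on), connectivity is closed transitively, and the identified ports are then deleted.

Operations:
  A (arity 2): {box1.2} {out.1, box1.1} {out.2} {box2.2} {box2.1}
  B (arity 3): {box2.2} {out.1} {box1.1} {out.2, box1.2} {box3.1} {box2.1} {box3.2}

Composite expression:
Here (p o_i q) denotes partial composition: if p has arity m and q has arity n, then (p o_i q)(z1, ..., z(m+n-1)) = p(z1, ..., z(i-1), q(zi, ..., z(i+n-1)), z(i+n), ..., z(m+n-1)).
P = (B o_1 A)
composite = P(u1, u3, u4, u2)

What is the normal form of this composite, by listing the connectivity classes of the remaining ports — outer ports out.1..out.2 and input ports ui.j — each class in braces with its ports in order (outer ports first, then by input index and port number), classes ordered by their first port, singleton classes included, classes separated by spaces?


{out.1} {out.2} {u1.1} {u1.2} {u2.1} {u2.2} {u3.1} {u3.2} {u4.1} {u4.2}

Two ports join when wires chain via B-identified ports.
the subtree at A composes to {out.1, u1.1} {out.2} {u1.2} {u3.1} {u3.2} on (u1, u3); out.j = own outer ports
the subtree at B composes to {out.1} {out.2} {u1.1} {u1.2} {u2.1} {u2.2} {u3.1} {u3.2} {u4.1} {u4.2} on (u1, u3, u4, u2); out.j = own outer ports


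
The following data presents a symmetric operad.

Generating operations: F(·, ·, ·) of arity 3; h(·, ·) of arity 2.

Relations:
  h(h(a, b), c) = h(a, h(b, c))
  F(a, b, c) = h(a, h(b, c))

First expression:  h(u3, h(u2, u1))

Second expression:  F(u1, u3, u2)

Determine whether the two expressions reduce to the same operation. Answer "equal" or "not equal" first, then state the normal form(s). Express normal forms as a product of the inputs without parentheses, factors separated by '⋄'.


not equal — first u3 ⋄ u2 ⋄ u1, second u1 ⋄ u3 ⋄ u2

In normal form, the first expression is u3 ⋄ u2 ⋄ u1
In normal form, the second expression is u1 ⋄ u3 ⋄ u2
No match — not equal.


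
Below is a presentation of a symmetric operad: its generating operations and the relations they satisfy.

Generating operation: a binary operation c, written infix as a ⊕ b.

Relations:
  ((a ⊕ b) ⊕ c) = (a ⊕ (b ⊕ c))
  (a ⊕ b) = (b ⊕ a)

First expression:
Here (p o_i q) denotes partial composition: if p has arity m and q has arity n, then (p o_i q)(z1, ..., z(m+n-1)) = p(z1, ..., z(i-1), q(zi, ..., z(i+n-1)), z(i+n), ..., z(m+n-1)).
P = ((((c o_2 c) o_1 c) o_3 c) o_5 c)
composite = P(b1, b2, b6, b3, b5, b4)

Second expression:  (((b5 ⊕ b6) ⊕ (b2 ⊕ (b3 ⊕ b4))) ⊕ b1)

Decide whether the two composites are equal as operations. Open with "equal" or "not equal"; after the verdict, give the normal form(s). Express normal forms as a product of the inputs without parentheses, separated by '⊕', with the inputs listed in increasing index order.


The first expression, normalized: b1 ⊕ b2 ⊕ b3 ⊕ b4 ⊕ b5 ⊕ b6
The second expression, normalized: b1 ⊕ b2 ⊕ b3 ⊕ b4 ⊕ b5 ⊕ b6
Both agree, so they are equal.

equal; both compose to b1 ⊕ b2 ⊕ b3 ⊕ b4 ⊕ b5 ⊕ b6


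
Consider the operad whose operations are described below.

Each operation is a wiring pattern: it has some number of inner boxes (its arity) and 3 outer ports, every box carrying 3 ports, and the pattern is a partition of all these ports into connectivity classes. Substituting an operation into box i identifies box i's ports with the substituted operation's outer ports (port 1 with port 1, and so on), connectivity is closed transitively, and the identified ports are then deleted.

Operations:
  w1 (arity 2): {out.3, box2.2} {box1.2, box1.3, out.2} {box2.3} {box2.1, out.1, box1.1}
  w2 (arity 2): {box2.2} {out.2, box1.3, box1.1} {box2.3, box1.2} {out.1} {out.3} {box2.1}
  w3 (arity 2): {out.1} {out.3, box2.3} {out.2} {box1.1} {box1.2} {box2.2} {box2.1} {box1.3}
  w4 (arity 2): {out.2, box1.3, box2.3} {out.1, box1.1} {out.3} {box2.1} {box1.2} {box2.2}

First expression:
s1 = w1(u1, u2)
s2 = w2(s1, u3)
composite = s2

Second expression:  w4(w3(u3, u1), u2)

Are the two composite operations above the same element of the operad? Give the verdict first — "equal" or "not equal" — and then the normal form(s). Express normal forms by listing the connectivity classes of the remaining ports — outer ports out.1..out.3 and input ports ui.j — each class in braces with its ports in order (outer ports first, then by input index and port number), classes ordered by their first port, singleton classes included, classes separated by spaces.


not equal; the first gives {out.1} {out.2, u1.1, u2.1, u2.2} {out.3} {u1.2, u1.3, u3.3} {u2.3} {u3.1} {u3.2} and the second {out.1} {out.2, u1.3, u2.3} {out.3} {u1.1} {u1.2} {u2.1} {u2.2} {u3.1} {u3.2} {u3.3}

The first expression reduces to {out.1} {out.2, u1.1, u2.1, u2.2} {out.3} {u1.2, u1.3, u3.3} {u2.3} {u3.1} {u3.2}
The second expression reduces to {out.1} {out.2, u1.3, u2.3} {out.3} {u1.1} {u1.2} {u2.1} {u2.2} {u3.1} {u3.2} {u3.3}
Different reductions; not equal.


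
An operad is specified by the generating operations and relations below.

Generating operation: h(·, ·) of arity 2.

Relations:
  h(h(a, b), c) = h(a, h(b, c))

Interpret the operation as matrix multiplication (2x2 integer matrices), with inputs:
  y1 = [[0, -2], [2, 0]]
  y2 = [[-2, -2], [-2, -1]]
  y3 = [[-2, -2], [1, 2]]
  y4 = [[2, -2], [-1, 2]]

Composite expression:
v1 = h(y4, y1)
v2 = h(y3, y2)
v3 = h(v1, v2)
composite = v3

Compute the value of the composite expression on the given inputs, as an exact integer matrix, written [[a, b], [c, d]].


h(y4, y1) = [[-4, -4], [4, 2]]
h(y3, y2) = [[8, 6], [-6, -4]]
h(h(y4, y1), h(y3, y2)) = [[-8, -8], [20, 16]]

[[-8, -8], [20, 16]]


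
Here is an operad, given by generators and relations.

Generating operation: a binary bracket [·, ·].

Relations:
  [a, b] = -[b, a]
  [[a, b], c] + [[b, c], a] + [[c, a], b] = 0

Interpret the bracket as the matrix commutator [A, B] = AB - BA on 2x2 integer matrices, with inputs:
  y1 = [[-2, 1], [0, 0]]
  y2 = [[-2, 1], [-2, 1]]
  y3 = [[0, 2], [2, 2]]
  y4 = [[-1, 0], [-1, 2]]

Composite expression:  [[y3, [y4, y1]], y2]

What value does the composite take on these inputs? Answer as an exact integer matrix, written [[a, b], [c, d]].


[[-12, 26], [16, 12]]

[y4, y1] = [[1, -3], [2, -1]]
[y3, [y4, y1]] = [[10, 2], [8, -10]]
[[y3, [y4, y1]], y2] = [[-12, 26], [16, 12]]


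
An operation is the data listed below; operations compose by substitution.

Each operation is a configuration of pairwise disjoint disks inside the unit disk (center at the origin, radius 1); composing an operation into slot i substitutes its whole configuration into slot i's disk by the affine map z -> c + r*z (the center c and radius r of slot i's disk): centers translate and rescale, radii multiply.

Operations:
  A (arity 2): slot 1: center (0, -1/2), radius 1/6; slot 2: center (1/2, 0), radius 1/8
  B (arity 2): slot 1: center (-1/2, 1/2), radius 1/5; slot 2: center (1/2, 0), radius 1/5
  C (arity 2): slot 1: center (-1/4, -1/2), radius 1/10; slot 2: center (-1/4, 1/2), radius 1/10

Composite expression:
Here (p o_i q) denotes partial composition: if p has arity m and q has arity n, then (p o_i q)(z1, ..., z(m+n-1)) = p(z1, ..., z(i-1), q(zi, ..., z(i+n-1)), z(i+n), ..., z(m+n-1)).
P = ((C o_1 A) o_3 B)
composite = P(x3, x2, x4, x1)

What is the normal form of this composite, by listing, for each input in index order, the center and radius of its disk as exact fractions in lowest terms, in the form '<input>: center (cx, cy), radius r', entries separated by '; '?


x1: center (-1/5, 1/2), radius 1/50; x2: center (-1/5, -1/2), radius 1/80; x3: center (-1/4, -11/20), radius 1/60; x4: center (-3/10, 11/20), radius 1/50

Below C, radii multiply path by path; the x-disk centers shift.
x3 passes through 2 substitutions, ending at center (-1/4, -11/20), radius 1/60
x2 passes through 2 substitutions, ending at center (-1/5, -1/2), radius 1/80
x4 passes through 2 substitutions, ending at center (-3/10, 11/20), radius 1/50
x1 passes through 2 substitutions, ending at center (-1/5, 1/2), radius 1/50


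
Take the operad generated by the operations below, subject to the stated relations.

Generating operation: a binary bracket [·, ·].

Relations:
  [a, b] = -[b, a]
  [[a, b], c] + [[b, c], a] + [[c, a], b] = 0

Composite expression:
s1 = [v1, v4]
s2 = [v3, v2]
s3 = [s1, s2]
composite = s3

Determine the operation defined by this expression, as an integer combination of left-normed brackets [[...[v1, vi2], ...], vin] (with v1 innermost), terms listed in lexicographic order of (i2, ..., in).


-[[[v1, v4], v2], v3] + [[[v1, v4], v3], v2]

In the tensor algebra, words opening v1 carry the v1-anchored form.
Composite bracket: [[v1, v4], [v3, v2]]
Under [a, b] = ab - ba we get 8 signed associative words (2^3 = 8).
Words beginning with v1 determine it all:
  v1v4v2v3 (sign -1) contributes -[[[v1, v4], v2], v3]
  v1v4v3v2 (sign +1) contributes +[[[v1, v4], v3], v2]


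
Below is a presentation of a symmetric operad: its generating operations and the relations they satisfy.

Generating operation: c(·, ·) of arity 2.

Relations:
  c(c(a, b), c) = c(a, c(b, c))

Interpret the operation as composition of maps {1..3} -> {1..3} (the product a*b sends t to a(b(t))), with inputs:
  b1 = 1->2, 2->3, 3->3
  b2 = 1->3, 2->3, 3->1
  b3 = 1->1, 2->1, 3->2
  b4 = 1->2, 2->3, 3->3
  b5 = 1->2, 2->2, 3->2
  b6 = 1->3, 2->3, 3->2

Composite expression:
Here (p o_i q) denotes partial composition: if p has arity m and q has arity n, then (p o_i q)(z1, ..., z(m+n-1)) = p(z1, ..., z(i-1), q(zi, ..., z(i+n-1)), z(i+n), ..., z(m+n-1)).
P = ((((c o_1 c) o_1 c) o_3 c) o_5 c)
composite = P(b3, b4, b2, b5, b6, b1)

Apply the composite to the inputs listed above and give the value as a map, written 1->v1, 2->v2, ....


1->2, 2->2, 3->2

c(b3, b4) = 1->1, 2->2, 3->2
c(b2, b5) = 1->3, 2->3, 3->3
c(c(b3, b4), c(b2, b5)) = 1->2, 2->2, 3->2
c(b6, b1) = 1->3, 2->2, 3->2
c(c(c(b3, b4), c(b2, b5)), c(b6, b1)) = 1->2, 2->2, 3->2


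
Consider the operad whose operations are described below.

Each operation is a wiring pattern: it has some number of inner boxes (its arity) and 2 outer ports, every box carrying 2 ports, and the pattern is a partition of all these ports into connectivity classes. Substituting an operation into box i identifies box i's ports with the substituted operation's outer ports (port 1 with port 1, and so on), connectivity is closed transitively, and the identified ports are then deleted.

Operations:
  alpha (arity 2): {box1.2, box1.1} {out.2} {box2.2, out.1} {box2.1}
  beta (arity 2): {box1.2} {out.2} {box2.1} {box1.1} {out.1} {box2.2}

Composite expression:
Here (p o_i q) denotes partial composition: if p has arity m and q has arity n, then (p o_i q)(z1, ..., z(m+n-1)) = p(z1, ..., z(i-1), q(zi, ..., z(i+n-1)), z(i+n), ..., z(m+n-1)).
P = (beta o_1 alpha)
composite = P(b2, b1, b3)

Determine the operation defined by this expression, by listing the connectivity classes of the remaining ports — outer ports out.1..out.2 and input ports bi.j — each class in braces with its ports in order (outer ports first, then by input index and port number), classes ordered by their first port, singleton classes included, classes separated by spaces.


{out.1} {out.2} {b1.1} {b1.2} {b2.1, b2.2} {b3.1} {b3.2}

Connectivity passes through glued beta-boundaries; trace each wire chain.
stage alpha: inputs (b2, b1), connectivity {out.1, b1.2} {out.2} {b1.1} {b2.1, b2.2}, out.j its boundary
stage beta: inputs (b2, b1, b3), connectivity {out.1} {out.2} {b1.1} {b1.2} {b2.1, b2.2} {b3.1} {b3.2}, out.j its boundary


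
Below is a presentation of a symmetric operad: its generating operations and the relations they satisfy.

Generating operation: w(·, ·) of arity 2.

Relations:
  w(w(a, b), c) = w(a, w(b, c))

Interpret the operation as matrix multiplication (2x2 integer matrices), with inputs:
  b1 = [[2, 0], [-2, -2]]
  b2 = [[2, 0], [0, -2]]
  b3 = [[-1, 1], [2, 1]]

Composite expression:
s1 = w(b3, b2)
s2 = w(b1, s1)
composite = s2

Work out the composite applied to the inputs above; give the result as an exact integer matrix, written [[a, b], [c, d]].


[[-4, -4], [-4, 8]]

w(b3, b2) = [[-2, -2], [4, -2]]
w(b1, w(b3, b2)) = [[-4, -4], [-4, 8]]


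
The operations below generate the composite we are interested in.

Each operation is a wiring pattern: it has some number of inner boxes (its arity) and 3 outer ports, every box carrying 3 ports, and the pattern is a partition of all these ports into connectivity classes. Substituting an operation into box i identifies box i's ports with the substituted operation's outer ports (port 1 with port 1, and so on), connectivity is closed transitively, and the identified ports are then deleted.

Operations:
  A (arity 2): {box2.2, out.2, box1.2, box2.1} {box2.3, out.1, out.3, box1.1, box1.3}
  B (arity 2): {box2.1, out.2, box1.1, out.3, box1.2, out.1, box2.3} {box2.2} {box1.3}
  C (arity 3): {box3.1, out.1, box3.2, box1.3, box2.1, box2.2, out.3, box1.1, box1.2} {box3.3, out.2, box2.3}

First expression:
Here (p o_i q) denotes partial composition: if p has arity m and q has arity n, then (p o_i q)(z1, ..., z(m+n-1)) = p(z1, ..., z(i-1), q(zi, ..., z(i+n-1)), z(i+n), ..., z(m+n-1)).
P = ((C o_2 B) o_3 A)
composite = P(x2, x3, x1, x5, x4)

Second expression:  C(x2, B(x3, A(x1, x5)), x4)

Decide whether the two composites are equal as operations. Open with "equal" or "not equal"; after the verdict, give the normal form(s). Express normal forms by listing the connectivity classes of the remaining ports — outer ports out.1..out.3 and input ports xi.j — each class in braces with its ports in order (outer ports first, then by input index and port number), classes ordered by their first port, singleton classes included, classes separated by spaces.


equal — both sides give {out.1, out.2, out.3, x1.1, x1.3, x2.1, x2.2, x2.3, x3.1, x3.2, x4.1, x4.2, x4.3, x5.3} {x1.2, x5.1, x5.2} {x3.3}


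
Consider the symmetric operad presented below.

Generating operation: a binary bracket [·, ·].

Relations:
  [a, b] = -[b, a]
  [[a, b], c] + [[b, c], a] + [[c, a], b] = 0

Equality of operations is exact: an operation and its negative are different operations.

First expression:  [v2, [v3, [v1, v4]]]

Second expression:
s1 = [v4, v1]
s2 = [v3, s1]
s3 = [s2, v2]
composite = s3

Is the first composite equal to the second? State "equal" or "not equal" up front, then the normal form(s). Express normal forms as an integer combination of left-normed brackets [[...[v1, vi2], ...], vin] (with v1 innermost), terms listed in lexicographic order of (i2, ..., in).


equal; both compose to [[[v1, v4], v3], v2]

The first expression reduces to [[[v1, v4], v3], v2]
The second expression reduces to [[[v1, v4], v3], v2]
The normal forms match — equal.


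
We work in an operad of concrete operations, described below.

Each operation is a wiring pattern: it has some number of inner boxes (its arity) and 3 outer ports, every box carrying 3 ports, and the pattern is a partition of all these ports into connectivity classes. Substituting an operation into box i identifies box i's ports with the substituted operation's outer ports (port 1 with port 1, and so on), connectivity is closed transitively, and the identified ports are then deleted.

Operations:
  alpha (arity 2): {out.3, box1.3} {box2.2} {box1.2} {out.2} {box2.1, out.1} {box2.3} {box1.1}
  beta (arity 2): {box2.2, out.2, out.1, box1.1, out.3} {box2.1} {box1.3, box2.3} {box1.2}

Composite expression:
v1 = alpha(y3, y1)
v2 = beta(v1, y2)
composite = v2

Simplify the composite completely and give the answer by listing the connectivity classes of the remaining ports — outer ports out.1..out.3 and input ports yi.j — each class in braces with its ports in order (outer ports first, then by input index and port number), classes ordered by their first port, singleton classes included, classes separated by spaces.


{out.1, out.2, out.3, y1.1, y2.2} {y1.2} {y1.3} {y2.1} {y2.3, y3.3} {y3.1} {y3.2}

Treat the ports identified at beta as solder joints: merge, then drop.
stage alpha: inputs (y3, y1), connectivity {out.1, y1.1} {out.2} {out.3, y3.3} {y1.2} {y1.3} {y3.1} {y3.2}, out.j its boundary
stage beta: inputs (y3, y1, y2), connectivity {out.1, out.2, out.3, y1.1, y2.2} {y1.2} {y1.3} {y2.1} {y2.3, y3.3} {y3.1} {y3.2}, out.j its boundary


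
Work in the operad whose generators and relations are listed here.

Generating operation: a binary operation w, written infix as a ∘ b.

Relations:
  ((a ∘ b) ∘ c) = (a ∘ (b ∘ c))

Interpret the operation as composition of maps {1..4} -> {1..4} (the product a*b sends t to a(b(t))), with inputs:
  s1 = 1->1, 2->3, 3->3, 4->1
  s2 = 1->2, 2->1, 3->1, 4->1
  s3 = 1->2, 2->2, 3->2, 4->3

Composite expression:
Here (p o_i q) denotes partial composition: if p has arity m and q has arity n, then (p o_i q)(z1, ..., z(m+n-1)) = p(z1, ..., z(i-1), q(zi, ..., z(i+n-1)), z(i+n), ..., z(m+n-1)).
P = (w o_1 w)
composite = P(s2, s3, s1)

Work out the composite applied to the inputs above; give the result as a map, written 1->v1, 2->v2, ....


1->1, 2->1, 3->1, 4->1

(s2 ∘ s3) = 1->1, 2->1, 3->1, 4->1
((s2 ∘ s3) ∘ s1) = 1->1, 2->1, 3->1, 4->1


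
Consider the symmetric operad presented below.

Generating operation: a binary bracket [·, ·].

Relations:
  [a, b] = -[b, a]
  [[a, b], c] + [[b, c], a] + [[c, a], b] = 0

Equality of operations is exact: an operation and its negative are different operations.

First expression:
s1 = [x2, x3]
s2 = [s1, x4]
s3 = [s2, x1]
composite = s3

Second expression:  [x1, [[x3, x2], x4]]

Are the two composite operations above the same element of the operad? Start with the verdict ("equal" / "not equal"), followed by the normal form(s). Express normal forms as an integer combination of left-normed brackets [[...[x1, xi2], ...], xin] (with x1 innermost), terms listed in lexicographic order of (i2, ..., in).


The first expression reduces to -[[[x1, x2], x3], x4] + [[[x1, x3], x2], x4] + [[[x1, x4], x2], x3] - [[[x1, x4], x3], x2]
The second expression reduces to -[[[x1, x2], x3], x4] + [[[x1, x3], x2], x4] + [[[x1, x4], x2], x3] - [[[x1, x4], x3], x2]
One common form — equal.

equal; both compose to -[[[x1, x2], x3], x4] + [[[x1, x3], x2], x4] + [[[x1, x4], x2], x3] - [[[x1, x4], x3], x2]


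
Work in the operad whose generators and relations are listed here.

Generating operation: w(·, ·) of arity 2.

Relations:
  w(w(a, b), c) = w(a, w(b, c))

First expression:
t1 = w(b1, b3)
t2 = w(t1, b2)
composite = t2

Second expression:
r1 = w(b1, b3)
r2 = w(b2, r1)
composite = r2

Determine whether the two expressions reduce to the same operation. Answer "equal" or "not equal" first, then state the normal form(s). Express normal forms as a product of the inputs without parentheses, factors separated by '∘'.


In normal form, the first expression is b1 ∘ b3 ∘ b2
In normal form, the second expression is b2 ∘ b1 ∘ b3
They disagree, so not equal.

not equal; the first gives b1 ∘ b3 ∘ b2 and the second b2 ∘ b1 ∘ b3


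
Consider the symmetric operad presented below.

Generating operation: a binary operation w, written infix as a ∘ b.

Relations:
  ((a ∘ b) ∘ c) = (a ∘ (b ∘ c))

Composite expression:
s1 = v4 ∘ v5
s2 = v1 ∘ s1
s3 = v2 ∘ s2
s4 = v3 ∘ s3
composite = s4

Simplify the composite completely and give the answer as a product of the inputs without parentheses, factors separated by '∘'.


v3 ∘ v2 ∘ v1 ∘ v4 ∘ v5

Under associativity of w, the answer is the v's in reading order.
(v4 ∘ v5) spells out as v4 ∘ v5
(v1 ∘ (v4 ∘ v5)) spells out as v1 ∘ v4 ∘ v5
(v2 ∘ (v1 ∘ (v4 ∘ v5))) spells out as v2 ∘ v1 ∘ v4 ∘ v5
(v3 ∘ (v2 ∘ (v1 ∘ (v4 ∘ v5)))) spells out as v3 ∘ v2 ∘ v1 ∘ v4 ∘ v5


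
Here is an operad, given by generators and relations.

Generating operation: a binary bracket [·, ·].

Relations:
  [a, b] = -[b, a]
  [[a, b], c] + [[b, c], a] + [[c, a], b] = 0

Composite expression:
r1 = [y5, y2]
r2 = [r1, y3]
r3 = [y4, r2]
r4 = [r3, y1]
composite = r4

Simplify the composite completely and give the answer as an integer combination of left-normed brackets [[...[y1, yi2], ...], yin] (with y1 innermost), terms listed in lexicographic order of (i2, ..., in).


-[[[[y1, y2], y5], y3], y4] + [[[[y1, y3], y2], y5], y4] - [[[[y1, y3], y5], y2], y4] + [[[[y1, y4], y2], y5], y3] - [[[[y1, y4], y3], y2], y5] + [[[[y1, y4], y3], y5], y2] - [[[[y1, y4], y5], y2], y3] + [[[[y1, y5], y2], y3], y4]

Expand each bracket as ab - ba; the y1-initial words give the coefficients.
Composite bracket: [[y4, [[y5, y2], y3]], y1]
Applying ab - ba throughout gives 16 signed words (2^4 = 16).
Keep just the words that open with y1:
  the word y1y2y5y3y4 carries sign -1 and contributes -[[[[y1, y2], y5], y3], y4]
  the word y1y3y2y5y4 carries sign +1 and contributes +[[[[y1, y3], y2], y5], y4]
  the word y1y3y5y2y4 carries sign -1 and contributes -[[[[y1, y3], y5], y2], y4]
  the word y1y4y2y5y3 carries sign +1 and contributes +[[[[y1, y4], y2], y5], y3]
  the word y1y4y3y2y5 carries sign -1 and contributes -[[[[y1, y4], y3], y2], y5]
  the word y1y4y3y5y2 carries sign +1 and contributes +[[[[y1, y4], y3], y5], y2]
  the word y1y4y5y2y3 carries sign -1 and contributes -[[[[y1, y4], y5], y2], y3]
  the word y1y5y2y3y4 carries sign +1 and contributes +[[[[y1, y5], y2], y3], y4]


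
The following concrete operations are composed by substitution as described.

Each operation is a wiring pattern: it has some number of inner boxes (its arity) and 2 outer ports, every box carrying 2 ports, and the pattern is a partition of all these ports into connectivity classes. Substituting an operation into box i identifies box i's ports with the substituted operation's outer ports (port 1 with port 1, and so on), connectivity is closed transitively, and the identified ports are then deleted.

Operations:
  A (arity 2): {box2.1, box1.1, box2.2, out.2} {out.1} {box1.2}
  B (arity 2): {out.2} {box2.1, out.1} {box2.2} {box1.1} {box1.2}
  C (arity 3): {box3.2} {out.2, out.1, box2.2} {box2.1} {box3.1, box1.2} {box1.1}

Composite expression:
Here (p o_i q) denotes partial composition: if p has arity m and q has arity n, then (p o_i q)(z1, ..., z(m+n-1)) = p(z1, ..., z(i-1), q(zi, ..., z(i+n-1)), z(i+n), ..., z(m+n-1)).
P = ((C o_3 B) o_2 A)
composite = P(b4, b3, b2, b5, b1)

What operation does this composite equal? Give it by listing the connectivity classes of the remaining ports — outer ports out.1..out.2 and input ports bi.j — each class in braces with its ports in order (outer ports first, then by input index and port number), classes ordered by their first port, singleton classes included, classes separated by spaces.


{out.1, out.2, b2.1, b2.2, b3.1} {b1.1, b4.2} {b1.2} {b3.2} {b4.1} {b5.1} {b5.2}

Two ports join when wires chain via C-identified ports.
stage A: inputs (b3, b2), connectivity {out.1} {out.2, b2.1, b2.2, b3.1} {b3.2}, out.j its boundary
stage B: inputs (b5, b1), connectivity {out.1, b1.1} {out.2} {b1.2} {b5.1} {b5.2}, out.j its boundary
stage C: inputs (b4, b3, b2, b5, b1), connectivity {out.1, out.2, b2.1, b2.2, b3.1} {b1.1, b4.2} {b1.2} {b3.2} {b4.1} {b5.1} {b5.2}, out.j its boundary
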